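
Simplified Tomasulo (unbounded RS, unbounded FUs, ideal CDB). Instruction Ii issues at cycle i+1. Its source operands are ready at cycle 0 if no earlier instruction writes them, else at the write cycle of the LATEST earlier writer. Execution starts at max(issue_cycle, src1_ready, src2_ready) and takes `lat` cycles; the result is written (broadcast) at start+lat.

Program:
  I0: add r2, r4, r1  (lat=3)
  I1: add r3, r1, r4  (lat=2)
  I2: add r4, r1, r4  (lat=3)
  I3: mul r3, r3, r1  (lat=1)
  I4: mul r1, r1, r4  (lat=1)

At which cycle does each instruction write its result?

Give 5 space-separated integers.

I0 add r2: issue@1 deps=(None,None) exec_start@1 write@4
I1 add r3: issue@2 deps=(None,None) exec_start@2 write@4
I2 add r4: issue@3 deps=(None,None) exec_start@3 write@6
I3 mul r3: issue@4 deps=(1,None) exec_start@4 write@5
I4 mul r1: issue@5 deps=(None,2) exec_start@6 write@7

Answer: 4 4 6 5 7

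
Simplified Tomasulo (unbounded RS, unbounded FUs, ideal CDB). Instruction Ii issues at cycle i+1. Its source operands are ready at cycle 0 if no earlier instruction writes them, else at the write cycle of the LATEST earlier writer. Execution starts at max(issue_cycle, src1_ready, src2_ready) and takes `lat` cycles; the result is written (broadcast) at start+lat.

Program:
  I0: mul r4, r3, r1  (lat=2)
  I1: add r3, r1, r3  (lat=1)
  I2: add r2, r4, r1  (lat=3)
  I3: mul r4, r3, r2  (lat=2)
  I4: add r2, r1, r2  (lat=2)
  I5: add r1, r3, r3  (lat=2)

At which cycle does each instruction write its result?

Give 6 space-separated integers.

Answer: 3 3 6 8 8 8

Derivation:
I0 mul r4: issue@1 deps=(None,None) exec_start@1 write@3
I1 add r3: issue@2 deps=(None,None) exec_start@2 write@3
I2 add r2: issue@3 deps=(0,None) exec_start@3 write@6
I3 mul r4: issue@4 deps=(1,2) exec_start@6 write@8
I4 add r2: issue@5 deps=(None,2) exec_start@6 write@8
I5 add r1: issue@6 deps=(1,1) exec_start@6 write@8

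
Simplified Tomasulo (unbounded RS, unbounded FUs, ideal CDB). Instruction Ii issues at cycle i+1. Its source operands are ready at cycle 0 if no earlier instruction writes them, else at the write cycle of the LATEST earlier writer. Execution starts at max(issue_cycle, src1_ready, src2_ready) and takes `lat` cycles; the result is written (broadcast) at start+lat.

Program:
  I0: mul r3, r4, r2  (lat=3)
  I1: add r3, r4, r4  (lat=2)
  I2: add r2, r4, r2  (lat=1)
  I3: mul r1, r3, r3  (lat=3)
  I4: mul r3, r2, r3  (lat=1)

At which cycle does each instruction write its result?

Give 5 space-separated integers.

I0 mul r3: issue@1 deps=(None,None) exec_start@1 write@4
I1 add r3: issue@2 deps=(None,None) exec_start@2 write@4
I2 add r2: issue@3 deps=(None,None) exec_start@3 write@4
I3 mul r1: issue@4 deps=(1,1) exec_start@4 write@7
I4 mul r3: issue@5 deps=(2,1) exec_start@5 write@6

Answer: 4 4 4 7 6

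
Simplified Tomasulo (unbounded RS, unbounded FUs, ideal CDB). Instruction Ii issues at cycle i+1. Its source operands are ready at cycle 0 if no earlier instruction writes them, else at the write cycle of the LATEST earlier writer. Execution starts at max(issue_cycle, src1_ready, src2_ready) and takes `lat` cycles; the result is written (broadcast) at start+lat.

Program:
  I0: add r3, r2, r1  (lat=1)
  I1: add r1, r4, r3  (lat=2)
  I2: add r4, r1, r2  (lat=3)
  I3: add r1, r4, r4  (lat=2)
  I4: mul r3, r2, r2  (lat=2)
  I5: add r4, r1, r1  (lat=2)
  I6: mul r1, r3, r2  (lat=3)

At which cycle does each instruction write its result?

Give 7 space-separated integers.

I0 add r3: issue@1 deps=(None,None) exec_start@1 write@2
I1 add r1: issue@2 deps=(None,0) exec_start@2 write@4
I2 add r4: issue@3 deps=(1,None) exec_start@4 write@7
I3 add r1: issue@4 deps=(2,2) exec_start@7 write@9
I4 mul r3: issue@5 deps=(None,None) exec_start@5 write@7
I5 add r4: issue@6 deps=(3,3) exec_start@9 write@11
I6 mul r1: issue@7 deps=(4,None) exec_start@7 write@10

Answer: 2 4 7 9 7 11 10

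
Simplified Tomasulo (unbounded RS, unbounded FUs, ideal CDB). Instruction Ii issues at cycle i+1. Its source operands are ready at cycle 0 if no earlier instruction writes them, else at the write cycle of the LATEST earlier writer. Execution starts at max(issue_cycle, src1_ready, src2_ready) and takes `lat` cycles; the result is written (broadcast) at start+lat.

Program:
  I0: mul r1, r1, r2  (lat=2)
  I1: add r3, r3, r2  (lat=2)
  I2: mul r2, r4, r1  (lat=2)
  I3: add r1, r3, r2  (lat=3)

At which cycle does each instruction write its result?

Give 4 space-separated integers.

Answer: 3 4 5 8

Derivation:
I0 mul r1: issue@1 deps=(None,None) exec_start@1 write@3
I1 add r3: issue@2 deps=(None,None) exec_start@2 write@4
I2 mul r2: issue@3 deps=(None,0) exec_start@3 write@5
I3 add r1: issue@4 deps=(1,2) exec_start@5 write@8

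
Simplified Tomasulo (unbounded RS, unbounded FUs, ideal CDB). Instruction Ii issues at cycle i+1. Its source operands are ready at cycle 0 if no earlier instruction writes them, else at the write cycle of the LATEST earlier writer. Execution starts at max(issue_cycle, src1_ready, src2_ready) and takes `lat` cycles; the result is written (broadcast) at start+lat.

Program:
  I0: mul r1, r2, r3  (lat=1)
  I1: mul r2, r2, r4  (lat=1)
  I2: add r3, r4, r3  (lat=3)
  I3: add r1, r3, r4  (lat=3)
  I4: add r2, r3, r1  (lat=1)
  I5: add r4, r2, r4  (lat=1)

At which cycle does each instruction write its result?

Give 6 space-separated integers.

I0 mul r1: issue@1 deps=(None,None) exec_start@1 write@2
I1 mul r2: issue@2 deps=(None,None) exec_start@2 write@3
I2 add r3: issue@3 deps=(None,None) exec_start@3 write@6
I3 add r1: issue@4 deps=(2,None) exec_start@6 write@9
I4 add r2: issue@5 deps=(2,3) exec_start@9 write@10
I5 add r4: issue@6 deps=(4,None) exec_start@10 write@11

Answer: 2 3 6 9 10 11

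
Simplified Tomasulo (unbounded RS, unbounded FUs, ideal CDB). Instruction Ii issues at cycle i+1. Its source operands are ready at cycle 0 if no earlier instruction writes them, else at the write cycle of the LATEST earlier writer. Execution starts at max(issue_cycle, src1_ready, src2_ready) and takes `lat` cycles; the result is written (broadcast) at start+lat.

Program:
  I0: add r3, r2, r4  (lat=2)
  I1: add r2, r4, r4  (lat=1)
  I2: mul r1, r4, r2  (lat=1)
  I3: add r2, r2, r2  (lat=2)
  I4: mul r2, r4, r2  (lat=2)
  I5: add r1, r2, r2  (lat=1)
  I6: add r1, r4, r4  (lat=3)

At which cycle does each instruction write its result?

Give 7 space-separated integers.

I0 add r3: issue@1 deps=(None,None) exec_start@1 write@3
I1 add r2: issue@2 deps=(None,None) exec_start@2 write@3
I2 mul r1: issue@3 deps=(None,1) exec_start@3 write@4
I3 add r2: issue@4 deps=(1,1) exec_start@4 write@6
I4 mul r2: issue@5 deps=(None,3) exec_start@6 write@8
I5 add r1: issue@6 deps=(4,4) exec_start@8 write@9
I6 add r1: issue@7 deps=(None,None) exec_start@7 write@10

Answer: 3 3 4 6 8 9 10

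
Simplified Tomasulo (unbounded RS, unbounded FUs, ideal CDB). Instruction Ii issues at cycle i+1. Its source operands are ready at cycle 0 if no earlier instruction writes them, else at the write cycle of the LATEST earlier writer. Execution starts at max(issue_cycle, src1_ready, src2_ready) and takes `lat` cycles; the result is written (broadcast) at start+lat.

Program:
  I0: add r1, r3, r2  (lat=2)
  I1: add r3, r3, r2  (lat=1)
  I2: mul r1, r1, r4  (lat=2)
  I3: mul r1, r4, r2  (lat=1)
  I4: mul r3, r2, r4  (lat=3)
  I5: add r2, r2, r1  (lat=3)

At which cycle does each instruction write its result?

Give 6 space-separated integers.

I0 add r1: issue@1 deps=(None,None) exec_start@1 write@3
I1 add r3: issue@2 deps=(None,None) exec_start@2 write@3
I2 mul r1: issue@3 deps=(0,None) exec_start@3 write@5
I3 mul r1: issue@4 deps=(None,None) exec_start@4 write@5
I4 mul r3: issue@5 deps=(None,None) exec_start@5 write@8
I5 add r2: issue@6 deps=(None,3) exec_start@6 write@9

Answer: 3 3 5 5 8 9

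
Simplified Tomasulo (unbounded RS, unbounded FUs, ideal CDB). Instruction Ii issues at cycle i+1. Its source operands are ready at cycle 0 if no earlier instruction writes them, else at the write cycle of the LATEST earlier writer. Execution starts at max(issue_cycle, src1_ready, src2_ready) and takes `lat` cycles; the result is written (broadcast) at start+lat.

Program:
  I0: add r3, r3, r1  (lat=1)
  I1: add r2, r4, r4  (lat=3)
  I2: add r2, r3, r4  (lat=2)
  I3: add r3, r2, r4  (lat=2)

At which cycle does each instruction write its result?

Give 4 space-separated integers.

Answer: 2 5 5 7

Derivation:
I0 add r3: issue@1 deps=(None,None) exec_start@1 write@2
I1 add r2: issue@2 deps=(None,None) exec_start@2 write@5
I2 add r2: issue@3 deps=(0,None) exec_start@3 write@5
I3 add r3: issue@4 deps=(2,None) exec_start@5 write@7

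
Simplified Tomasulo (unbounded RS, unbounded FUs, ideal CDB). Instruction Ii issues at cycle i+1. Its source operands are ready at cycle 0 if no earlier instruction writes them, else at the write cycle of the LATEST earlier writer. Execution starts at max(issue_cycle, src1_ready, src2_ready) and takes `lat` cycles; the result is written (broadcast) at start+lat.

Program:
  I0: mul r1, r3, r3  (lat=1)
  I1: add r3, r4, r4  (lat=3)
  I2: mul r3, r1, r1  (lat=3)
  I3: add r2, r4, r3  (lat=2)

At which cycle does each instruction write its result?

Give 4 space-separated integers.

Answer: 2 5 6 8

Derivation:
I0 mul r1: issue@1 deps=(None,None) exec_start@1 write@2
I1 add r3: issue@2 deps=(None,None) exec_start@2 write@5
I2 mul r3: issue@3 deps=(0,0) exec_start@3 write@6
I3 add r2: issue@4 deps=(None,2) exec_start@6 write@8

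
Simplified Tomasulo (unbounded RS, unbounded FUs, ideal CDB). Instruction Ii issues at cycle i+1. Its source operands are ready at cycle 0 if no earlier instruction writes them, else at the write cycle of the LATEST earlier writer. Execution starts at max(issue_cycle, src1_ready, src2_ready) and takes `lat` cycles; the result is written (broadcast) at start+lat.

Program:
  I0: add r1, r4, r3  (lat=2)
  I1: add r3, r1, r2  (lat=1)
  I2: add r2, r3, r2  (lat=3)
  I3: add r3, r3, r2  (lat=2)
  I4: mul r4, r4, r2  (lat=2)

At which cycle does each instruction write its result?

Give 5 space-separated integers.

I0 add r1: issue@1 deps=(None,None) exec_start@1 write@3
I1 add r3: issue@2 deps=(0,None) exec_start@3 write@4
I2 add r2: issue@3 deps=(1,None) exec_start@4 write@7
I3 add r3: issue@4 deps=(1,2) exec_start@7 write@9
I4 mul r4: issue@5 deps=(None,2) exec_start@7 write@9

Answer: 3 4 7 9 9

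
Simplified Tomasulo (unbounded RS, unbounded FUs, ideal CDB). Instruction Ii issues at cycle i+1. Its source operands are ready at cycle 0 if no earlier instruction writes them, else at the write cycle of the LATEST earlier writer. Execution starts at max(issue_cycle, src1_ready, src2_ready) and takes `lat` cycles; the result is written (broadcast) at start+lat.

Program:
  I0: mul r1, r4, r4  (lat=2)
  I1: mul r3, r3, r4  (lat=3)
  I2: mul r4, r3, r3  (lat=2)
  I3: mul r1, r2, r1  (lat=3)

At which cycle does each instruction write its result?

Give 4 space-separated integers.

I0 mul r1: issue@1 deps=(None,None) exec_start@1 write@3
I1 mul r3: issue@2 deps=(None,None) exec_start@2 write@5
I2 mul r4: issue@3 deps=(1,1) exec_start@5 write@7
I3 mul r1: issue@4 deps=(None,0) exec_start@4 write@7

Answer: 3 5 7 7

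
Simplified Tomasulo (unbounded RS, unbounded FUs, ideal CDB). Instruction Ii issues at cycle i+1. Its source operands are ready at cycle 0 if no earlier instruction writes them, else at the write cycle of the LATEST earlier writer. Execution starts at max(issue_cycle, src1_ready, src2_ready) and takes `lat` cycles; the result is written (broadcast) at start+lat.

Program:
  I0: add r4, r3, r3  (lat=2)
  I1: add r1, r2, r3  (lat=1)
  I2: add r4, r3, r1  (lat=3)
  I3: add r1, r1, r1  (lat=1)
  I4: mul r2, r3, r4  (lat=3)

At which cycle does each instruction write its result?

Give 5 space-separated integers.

I0 add r4: issue@1 deps=(None,None) exec_start@1 write@3
I1 add r1: issue@2 deps=(None,None) exec_start@2 write@3
I2 add r4: issue@3 deps=(None,1) exec_start@3 write@6
I3 add r1: issue@4 deps=(1,1) exec_start@4 write@5
I4 mul r2: issue@5 deps=(None,2) exec_start@6 write@9

Answer: 3 3 6 5 9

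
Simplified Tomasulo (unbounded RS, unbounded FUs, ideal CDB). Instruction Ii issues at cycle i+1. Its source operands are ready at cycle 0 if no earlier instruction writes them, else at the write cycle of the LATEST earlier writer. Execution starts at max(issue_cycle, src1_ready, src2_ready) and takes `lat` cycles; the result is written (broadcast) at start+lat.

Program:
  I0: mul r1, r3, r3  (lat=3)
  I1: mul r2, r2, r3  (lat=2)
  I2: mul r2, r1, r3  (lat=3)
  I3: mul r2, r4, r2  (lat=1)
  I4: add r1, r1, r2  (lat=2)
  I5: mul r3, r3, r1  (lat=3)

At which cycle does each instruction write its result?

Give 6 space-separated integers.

Answer: 4 4 7 8 10 13

Derivation:
I0 mul r1: issue@1 deps=(None,None) exec_start@1 write@4
I1 mul r2: issue@2 deps=(None,None) exec_start@2 write@4
I2 mul r2: issue@3 deps=(0,None) exec_start@4 write@7
I3 mul r2: issue@4 deps=(None,2) exec_start@7 write@8
I4 add r1: issue@5 deps=(0,3) exec_start@8 write@10
I5 mul r3: issue@6 deps=(None,4) exec_start@10 write@13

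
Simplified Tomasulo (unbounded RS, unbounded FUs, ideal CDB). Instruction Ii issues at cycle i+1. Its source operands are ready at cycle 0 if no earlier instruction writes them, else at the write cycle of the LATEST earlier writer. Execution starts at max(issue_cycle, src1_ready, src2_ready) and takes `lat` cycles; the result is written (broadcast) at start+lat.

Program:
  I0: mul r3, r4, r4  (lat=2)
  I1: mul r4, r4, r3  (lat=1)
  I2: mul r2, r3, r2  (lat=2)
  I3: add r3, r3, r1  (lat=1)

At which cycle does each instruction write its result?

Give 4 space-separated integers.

I0 mul r3: issue@1 deps=(None,None) exec_start@1 write@3
I1 mul r4: issue@2 deps=(None,0) exec_start@3 write@4
I2 mul r2: issue@3 deps=(0,None) exec_start@3 write@5
I3 add r3: issue@4 deps=(0,None) exec_start@4 write@5

Answer: 3 4 5 5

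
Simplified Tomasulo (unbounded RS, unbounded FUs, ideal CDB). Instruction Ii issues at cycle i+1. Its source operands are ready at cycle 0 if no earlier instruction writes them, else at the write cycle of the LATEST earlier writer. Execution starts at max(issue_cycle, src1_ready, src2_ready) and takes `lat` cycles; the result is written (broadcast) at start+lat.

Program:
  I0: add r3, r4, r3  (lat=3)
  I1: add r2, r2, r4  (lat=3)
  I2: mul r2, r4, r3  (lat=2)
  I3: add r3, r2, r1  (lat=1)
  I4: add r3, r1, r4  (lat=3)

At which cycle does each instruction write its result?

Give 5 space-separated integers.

I0 add r3: issue@1 deps=(None,None) exec_start@1 write@4
I1 add r2: issue@2 deps=(None,None) exec_start@2 write@5
I2 mul r2: issue@3 deps=(None,0) exec_start@4 write@6
I3 add r3: issue@4 deps=(2,None) exec_start@6 write@7
I4 add r3: issue@5 deps=(None,None) exec_start@5 write@8

Answer: 4 5 6 7 8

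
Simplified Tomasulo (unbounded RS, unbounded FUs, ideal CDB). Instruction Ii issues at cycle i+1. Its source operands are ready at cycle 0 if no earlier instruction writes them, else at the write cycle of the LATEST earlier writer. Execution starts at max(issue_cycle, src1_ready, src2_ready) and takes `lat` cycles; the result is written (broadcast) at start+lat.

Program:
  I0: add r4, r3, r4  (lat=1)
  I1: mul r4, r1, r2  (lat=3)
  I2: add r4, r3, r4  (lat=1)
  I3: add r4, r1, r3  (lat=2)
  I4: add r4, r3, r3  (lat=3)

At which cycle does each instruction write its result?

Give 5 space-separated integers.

I0 add r4: issue@1 deps=(None,None) exec_start@1 write@2
I1 mul r4: issue@2 deps=(None,None) exec_start@2 write@5
I2 add r4: issue@3 deps=(None,1) exec_start@5 write@6
I3 add r4: issue@4 deps=(None,None) exec_start@4 write@6
I4 add r4: issue@5 deps=(None,None) exec_start@5 write@8

Answer: 2 5 6 6 8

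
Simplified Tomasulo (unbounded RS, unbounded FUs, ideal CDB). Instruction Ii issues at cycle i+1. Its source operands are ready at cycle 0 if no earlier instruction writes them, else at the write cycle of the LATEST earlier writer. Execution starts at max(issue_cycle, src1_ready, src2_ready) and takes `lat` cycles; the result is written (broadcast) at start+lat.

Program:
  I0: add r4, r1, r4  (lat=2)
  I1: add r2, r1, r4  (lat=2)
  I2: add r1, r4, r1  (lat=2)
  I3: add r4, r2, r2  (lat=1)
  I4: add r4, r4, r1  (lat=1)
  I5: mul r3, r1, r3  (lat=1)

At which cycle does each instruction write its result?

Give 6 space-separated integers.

I0 add r4: issue@1 deps=(None,None) exec_start@1 write@3
I1 add r2: issue@2 deps=(None,0) exec_start@3 write@5
I2 add r1: issue@3 deps=(0,None) exec_start@3 write@5
I3 add r4: issue@4 deps=(1,1) exec_start@5 write@6
I4 add r4: issue@5 deps=(3,2) exec_start@6 write@7
I5 mul r3: issue@6 deps=(2,None) exec_start@6 write@7

Answer: 3 5 5 6 7 7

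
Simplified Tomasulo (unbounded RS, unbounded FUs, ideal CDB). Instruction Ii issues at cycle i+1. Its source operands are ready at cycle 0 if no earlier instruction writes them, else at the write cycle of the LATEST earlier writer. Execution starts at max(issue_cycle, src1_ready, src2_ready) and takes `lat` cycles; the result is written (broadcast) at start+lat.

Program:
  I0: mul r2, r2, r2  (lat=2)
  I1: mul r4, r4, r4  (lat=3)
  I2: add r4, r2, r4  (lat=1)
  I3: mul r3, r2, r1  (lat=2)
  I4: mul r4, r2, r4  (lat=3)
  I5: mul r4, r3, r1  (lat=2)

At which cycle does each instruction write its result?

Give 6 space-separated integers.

Answer: 3 5 6 6 9 8

Derivation:
I0 mul r2: issue@1 deps=(None,None) exec_start@1 write@3
I1 mul r4: issue@2 deps=(None,None) exec_start@2 write@5
I2 add r4: issue@3 deps=(0,1) exec_start@5 write@6
I3 mul r3: issue@4 deps=(0,None) exec_start@4 write@6
I4 mul r4: issue@5 deps=(0,2) exec_start@6 write@9
I5 mul r4: issue@6 deps=(3,None) exec_start@6 write@8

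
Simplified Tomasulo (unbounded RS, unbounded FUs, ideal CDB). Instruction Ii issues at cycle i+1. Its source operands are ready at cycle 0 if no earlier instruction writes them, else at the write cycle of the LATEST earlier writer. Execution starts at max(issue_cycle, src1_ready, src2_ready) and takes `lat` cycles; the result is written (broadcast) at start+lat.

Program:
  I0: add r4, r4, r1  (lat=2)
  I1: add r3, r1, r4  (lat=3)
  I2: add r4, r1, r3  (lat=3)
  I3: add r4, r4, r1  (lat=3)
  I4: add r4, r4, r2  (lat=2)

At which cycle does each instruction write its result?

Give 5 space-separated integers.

I0 add r4: issue@1 deps=(None,None) exec_start@1 write@3
I1 add r3: issue@2 deps=(None,0) exec_start@3 write@6
I2 add r4: issue@3 deps=(None,1) exec_start@6 write@9
I3 add r4: issue@4 deps=(2,None) exec_start@9 write@12
I4 add r4: issue@5 deps=(3,None) exec_start@12 write@14

Answer: 3 6 9 12 14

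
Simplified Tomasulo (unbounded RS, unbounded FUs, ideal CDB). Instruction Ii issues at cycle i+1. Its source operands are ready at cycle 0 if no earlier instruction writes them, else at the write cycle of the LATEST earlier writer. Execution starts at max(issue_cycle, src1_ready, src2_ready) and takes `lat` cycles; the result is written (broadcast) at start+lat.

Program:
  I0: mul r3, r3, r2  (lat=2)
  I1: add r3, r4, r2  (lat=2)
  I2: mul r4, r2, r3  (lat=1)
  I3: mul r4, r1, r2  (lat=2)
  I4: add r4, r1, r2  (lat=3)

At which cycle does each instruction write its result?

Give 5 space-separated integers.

I0 mul r3: issue@1 deps=(None,None) exec_start@1 write@3
I1 add r3: issue@2 deps=(None,None) exec_start@2 write@4
I2 mul r4: issue@3 deps=(None,1) exec_start@4 write@5
I3 mul r4: issue@4 deps=(None,None) exec_start@4 write@6
I4 add r4: issue@5 deps=(None,None) exec_start@5 write@8

Answer: 3 4 5 6 8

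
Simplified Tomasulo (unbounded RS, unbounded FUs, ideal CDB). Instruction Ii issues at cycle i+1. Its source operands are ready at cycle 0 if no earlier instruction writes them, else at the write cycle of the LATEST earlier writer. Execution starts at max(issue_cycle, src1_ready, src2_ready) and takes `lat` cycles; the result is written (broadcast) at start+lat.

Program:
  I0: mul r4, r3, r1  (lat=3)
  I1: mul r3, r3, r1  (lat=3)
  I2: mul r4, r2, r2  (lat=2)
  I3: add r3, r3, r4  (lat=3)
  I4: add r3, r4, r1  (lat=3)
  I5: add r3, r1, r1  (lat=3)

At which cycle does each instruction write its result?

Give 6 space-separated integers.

Answer: 4 5 5 8 8 9

Derivation:
I0 mul r4: issue@1 deps=(None,None) exec_start@1 write@4
I1 mul r3: issue@2 deps=(None,None) exec_start@2 write@5
I2 mul r4: issue@3 deps=(None,None) exec_start@3 write@5
I3 add r3: issue@4 deps=(1,2) exec_start@5 write@8
I4 add r3: issue@5 deps=(2,None) exec_start@5 write@8
I5 add r3: issue@6 deps=(None,None) exec_start@6 write@9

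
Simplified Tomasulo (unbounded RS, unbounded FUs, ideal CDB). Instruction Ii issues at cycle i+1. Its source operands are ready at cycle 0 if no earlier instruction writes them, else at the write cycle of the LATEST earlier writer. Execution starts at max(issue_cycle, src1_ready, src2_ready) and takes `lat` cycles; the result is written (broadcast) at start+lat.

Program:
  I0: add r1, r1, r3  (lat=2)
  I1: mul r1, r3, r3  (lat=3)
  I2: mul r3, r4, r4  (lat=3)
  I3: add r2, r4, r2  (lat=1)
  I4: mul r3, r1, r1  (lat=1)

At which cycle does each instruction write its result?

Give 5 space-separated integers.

Answer: 3 5 6 5 6

Derivation:
I0 add r1: issue@1 deps=(None,None) exec_start@1 write@3
I1 mul r1: issue@2 deps=(None,None) exec_start@2 write@5
I2 mul r3: issue@3 deps=(None,None) exec_start@3 write@6
I3 add r2: issue@4 deps=(None,None) exec_start@4 write@5
I4 mul r3: issue@5 deps=(1,1) exec_start@5 write@6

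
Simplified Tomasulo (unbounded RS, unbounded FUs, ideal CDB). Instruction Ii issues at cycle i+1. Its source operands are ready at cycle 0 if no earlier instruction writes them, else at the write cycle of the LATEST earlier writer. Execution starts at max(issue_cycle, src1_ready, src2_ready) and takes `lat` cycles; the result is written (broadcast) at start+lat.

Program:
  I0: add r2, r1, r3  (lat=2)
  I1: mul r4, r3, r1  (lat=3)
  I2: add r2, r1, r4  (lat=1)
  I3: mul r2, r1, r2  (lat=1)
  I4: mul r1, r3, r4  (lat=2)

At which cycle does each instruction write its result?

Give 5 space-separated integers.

I0 add r2: issue@1 deps=(None,None) exec_start@1 write@3
I1 mul r4: issue@2 deps=(None,None) exec_start@2 write@5
I2 add r2: issue@3 deps=(None,1) exec_start@5 write@6
I3 mul r2: issue@4 deps=(None,2) exec_start@6 write@7
I4 mul r1: issue@5 deps=(None,1) exec_start@5 write@7

Answer: 3 5 6 7 7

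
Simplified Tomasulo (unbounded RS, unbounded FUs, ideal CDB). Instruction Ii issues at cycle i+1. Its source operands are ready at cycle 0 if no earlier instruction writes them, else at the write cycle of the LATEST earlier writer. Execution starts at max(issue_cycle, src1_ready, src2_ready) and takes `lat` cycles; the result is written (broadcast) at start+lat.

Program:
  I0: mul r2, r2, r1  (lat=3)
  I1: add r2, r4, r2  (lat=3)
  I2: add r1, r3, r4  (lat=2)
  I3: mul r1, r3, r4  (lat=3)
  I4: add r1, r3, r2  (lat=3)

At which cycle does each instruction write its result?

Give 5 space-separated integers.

Answer: 4 7 5 7 10

Derivation:
I0 mul r2: issue@1 deps=(None,None) exec_start@1 write@4
I1 add r2: issue@2 deps=(None,0) exec_start@4 write@7
I2 add r1: issue@3 deps=(None,None) exec_start@3 write@5
I3 mul r1: issue@4 deps=(None,None) exec_start@4 write@7
I4 add r1: issue@5 deps=(None,1) exec_start@7 write@10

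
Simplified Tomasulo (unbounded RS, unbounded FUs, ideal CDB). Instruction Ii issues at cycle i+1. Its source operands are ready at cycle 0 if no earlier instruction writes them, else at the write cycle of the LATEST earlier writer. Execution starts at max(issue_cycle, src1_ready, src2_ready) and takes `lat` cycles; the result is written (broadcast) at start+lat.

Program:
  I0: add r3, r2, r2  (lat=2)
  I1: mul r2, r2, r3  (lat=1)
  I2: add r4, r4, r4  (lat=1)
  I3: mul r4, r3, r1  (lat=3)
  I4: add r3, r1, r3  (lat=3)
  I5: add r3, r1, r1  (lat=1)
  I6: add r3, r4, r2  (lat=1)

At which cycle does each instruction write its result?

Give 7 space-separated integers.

I0 add r3: issue@1 deps=(None,None) exec_start@1 write@3
I1 mul r2: issue@2 deps=(None,0) exec_start@3 write@4
I2 add r4: issue@3 deps=(None,None) exec_start@3 write@4
I3 mul r4: issue@4 deps=(0,None) exec_start@4 write@7
I4 add r3: issue@5 deps=(None,0) exec_start@5 write@8
I5 add r3: issue@6 deps=(None,None) exec_start@6 write@7
I6 add r3: issue@7 deps=(3,1) exec_start@7 write@8

Answer: 3 4 4 7 8 7 8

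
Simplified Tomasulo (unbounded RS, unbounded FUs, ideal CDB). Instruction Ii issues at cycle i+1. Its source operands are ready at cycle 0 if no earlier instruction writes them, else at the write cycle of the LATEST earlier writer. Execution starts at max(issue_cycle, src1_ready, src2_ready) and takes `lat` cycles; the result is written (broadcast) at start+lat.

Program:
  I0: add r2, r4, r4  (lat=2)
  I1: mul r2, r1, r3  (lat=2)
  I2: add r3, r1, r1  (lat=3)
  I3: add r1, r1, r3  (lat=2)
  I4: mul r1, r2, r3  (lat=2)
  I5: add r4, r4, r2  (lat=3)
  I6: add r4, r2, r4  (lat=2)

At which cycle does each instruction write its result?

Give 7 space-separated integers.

I0 add r2: issue@1 deps=(None,None) exec_start@1 write@3
I1 mul r2: issue@2 deps=(None,None) exec_start@2 write@4
I2 add r3: issue@3 deps=(None,None) exec_start@3 write@6
I3 add r1: issue@4 deps=(None,2) exec_start@6 write@8
I4 mul r1: issue@5 deps=(1,2) exec_start@6 write@8
I5 add r4: issue@6 deps=(None,1) exec_start@6 write@9
I6 add r4: issue@7 deps=(1,5) exec_start@9 write@11

Answer: 3 4 6 8 8 9 11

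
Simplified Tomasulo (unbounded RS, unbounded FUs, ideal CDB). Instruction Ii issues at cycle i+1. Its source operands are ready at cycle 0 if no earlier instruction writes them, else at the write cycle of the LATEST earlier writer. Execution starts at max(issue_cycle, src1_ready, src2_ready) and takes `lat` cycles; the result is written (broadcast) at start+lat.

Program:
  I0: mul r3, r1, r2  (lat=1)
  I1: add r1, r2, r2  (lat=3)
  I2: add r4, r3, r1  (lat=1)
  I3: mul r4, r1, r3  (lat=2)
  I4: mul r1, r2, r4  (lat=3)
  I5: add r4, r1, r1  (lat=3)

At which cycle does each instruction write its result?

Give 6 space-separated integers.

Answer: 2 5 6 7 10 13

Derivation:
I0 mul r3: issue@1 deps=(None,None) exec_start@1 write@2
I1 add r1: issue@2 deps=(None,None) exec_start@2 write@5
I2 add r4: issue@3 deps=(0,1) exec_start@5 write@6
I3 mul r4: issue@4 deps=(1,0) exec_start@5 write@7
I4 mul r1: issue@5 deps=(None,3) exec_start@7 write@10
I5 add r4: issue@6 deps=(4,4) exec_start@10 write@13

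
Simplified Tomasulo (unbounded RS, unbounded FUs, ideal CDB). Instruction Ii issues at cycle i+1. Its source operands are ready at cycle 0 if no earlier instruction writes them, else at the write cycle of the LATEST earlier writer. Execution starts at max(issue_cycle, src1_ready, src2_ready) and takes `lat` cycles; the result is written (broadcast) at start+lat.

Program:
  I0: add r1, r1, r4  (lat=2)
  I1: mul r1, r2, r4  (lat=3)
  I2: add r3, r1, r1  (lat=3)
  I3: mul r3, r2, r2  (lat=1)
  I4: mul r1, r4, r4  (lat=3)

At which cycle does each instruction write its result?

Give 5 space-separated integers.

I0 add r1: issue@1 deps=(None,None) exec_start@1 write@3
I1 mul r1: issue@2 deps=(None,None) exec_start@2 write@5
I2 add r3: issue@3 deps=(1,1) exec_start@5 write@8
I3 mul r3: issue@4 deps=(None,None) exec_start@4 write@5
I4 mul r1: issue@5 deps=(None,None) exec_start@5 write@8

Answer: 3 5 8 5 8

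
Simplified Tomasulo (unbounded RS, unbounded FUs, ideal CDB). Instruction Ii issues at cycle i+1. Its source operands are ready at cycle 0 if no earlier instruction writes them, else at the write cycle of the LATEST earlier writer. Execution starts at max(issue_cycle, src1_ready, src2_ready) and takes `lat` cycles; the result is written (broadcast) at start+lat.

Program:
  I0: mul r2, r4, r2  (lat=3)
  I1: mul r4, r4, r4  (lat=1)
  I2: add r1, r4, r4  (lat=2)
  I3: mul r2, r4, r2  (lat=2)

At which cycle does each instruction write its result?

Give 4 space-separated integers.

Answer: 4 3 5 6

Derivation:
I0 mul r2: issue@1 deps=(None,None) exec_start@1 write@4
I1 mul r4: issue@2 deps=(None,None) exec_start@2 write@3
I2 add r1: issue@3 deps=(1,1) exec_start@3 write@5
I3 mul r2: issue@4 deps=(1,0) exec_start@4 write@6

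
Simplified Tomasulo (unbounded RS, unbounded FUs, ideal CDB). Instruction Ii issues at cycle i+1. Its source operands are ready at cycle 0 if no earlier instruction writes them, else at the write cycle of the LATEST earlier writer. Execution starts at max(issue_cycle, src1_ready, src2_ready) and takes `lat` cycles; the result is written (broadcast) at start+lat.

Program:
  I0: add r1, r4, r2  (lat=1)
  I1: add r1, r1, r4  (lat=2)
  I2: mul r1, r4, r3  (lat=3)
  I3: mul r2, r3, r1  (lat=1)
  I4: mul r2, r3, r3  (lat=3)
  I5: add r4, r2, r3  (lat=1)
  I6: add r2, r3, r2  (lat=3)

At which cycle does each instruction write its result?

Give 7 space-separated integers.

Answer: 2 4 6 7 8 9 11

Derivation:
I0 add r1: issue@1 deps=(None,None) exec_start@1 write@2
I1 add r1: issue@2 deps=(0,None) exec_start@2 write@4
I2 mul r1: issue@3 deps=(None,None) exec_start@3 write@6
I3 mul r2: issue@4 deps=(None,2) exec_start@6 write@7
I4 mul r2: issue@5 deps=(None,None) exec_start@5 write@8
I5 add r4: issue@6 deps=(4,None) exec_start@8 write@9
I6 add r2: issue@7 deps=(None,4) exec_start@8 write@11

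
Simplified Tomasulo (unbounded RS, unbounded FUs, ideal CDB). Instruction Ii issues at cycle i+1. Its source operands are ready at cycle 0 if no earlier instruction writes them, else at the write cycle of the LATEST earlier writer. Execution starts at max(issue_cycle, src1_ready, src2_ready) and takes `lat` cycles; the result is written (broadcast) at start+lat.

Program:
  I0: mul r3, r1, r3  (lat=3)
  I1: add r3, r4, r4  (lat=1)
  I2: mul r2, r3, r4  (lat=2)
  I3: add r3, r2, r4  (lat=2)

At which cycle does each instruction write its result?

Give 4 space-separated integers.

I0 mul r3: issue@1 deps=(None,None) exec_start@1 write@4
I1 add r3: issue@2 deps=(None,None) exec_start@2 write@3
I2 mul r2: issue@3 deps=(1,None) exec_start@3 write@5
I3 add r3: issue@4 deps=(2,None) exec_start@5 write@7

Answer: 4 3 5 7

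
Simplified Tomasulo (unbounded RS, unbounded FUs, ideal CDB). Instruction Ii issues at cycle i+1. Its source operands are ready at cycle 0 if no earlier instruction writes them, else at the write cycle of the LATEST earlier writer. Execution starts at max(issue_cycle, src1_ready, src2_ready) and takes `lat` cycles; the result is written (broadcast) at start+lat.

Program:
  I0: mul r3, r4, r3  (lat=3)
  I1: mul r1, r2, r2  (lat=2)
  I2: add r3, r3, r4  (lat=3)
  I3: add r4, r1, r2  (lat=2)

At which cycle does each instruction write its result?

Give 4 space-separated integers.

Answer: 4 4 7 6

Derivation:
I0 mul r3: issue@1 deps=(None,None) exec_start@1 write@4
I1 mul r1: issue@2 deps=(None,None) exec_start@2 write@4
I2 add r3: issue@3 deps=(0,None) exec_start@4 write@7
I3 add r4: issue@4 deps=(1,None) exec_start@4 write@6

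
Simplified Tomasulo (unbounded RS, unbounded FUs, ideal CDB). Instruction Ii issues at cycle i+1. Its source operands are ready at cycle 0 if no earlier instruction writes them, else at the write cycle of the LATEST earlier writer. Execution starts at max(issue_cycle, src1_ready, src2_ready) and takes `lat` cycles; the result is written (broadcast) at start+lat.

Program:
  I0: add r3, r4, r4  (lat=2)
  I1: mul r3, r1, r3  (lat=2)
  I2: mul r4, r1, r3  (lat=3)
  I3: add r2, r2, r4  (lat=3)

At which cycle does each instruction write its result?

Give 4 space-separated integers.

Answer: 3 5 8 11

Derivation:
I0 add r3: issue@1 deps=(None,None) exec_start@1 write@3
I1 mul r3: issue@2 deps=(None,0) exec_start@3 write@5
I2 mul r4: issue@3 deps=(None,1) exec_start@5 write@8
I3 add r2: issue@4 deps=(None,2) exec_start@8 write@11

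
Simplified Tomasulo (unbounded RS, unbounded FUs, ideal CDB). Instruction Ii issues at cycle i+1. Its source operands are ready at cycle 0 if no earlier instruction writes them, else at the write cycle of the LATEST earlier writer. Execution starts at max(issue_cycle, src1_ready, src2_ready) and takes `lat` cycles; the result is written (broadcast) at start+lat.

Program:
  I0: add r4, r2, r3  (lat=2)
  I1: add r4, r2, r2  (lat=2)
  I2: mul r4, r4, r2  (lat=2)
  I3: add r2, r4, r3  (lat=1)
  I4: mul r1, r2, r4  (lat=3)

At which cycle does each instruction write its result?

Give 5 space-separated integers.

I0 add r4: issue@1 deps=(None,None) exec_start@1 write@3
I1 add r4: issue@2 deps=(None,None) exec_start@2 write@4
I2 mul r4: issue@3 deps=(1,None) exec_start@4 write@6
I3 add r2: issue@4 deps=(2,None) exec_start@6 write@7
I4 mul r1: issue@5 deps=(3,2) exec_start@7 write@10

Answer: 3 4 6 7 10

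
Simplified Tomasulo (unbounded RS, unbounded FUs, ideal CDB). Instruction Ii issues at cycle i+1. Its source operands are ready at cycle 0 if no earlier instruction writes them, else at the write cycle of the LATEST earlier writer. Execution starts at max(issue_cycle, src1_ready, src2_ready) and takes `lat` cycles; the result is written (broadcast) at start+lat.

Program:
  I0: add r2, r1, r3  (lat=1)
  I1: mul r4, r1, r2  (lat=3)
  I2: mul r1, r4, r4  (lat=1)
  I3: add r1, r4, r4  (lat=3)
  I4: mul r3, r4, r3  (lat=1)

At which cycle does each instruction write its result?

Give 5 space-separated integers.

Answer: 2 5 6 8 6

Derivation:
I0 add r2: issue@1 deps=(None,None) exec_start@1 write@2
I1 mul r4: issue@2 deps=(None,0) exec_start@2 write@5
I2 mul r1: issue@3 deps=(1,1) exec_start@5 write@6
I3 add r1: issue@4 deps=(1,1) exec_start@5 write@8
I4 mul r3: issue@5 deps=(1,None) exec_start@5 write@6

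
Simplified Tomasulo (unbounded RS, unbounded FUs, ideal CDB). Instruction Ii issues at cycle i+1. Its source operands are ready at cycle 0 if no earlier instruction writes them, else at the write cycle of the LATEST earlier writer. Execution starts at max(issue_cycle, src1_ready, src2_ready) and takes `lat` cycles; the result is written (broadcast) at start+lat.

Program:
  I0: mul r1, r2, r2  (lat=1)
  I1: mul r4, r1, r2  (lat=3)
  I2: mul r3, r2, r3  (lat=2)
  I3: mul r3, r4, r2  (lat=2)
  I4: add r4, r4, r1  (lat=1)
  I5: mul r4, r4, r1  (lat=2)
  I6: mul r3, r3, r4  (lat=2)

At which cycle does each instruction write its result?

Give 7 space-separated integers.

Answer: 2 5 5 7 6 8 10

Derivation:
I0 mul r1: issue@1 deps=(None,None) exec_start@1 write@2
I1 mul r4: issue@2 deps=(0,None) exec_start@2 write@5
I2 mul r3: issue@3 deps=(None,None) exec_start@3 write@5
I3 mul r3: issue@4 deps=(1,None) exec_start@5 write@7
I4 add r4: issue@5 deps=(1,0) exec_start@5 write@6
I5 mul r4: issue@6 deps=(4,0) exec_start@6 write@8
I6 mul r3: issue@7 deps=(3,5) exec_start@8 write@10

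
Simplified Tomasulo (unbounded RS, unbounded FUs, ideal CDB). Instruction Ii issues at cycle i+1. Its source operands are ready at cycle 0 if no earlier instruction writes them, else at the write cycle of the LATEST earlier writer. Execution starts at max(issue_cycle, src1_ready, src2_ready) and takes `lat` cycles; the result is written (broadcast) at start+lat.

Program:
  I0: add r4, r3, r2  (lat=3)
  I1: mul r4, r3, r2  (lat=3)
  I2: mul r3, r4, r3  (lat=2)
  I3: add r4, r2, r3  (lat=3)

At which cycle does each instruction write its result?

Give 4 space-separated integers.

Answer: 4 5 7 10

Derivation:
I0 add r4: issue@1 deps=(None,None) exec_start@1 write@4
I1 mul r4: issue@2 deps=(None,None) exec_start@2 write@5
I2 mul r3: issue@3 deps=(1,None) exec_start@5 write@7
I3 add r4: issue@4 deps=(None,2) exec_start@7 write@10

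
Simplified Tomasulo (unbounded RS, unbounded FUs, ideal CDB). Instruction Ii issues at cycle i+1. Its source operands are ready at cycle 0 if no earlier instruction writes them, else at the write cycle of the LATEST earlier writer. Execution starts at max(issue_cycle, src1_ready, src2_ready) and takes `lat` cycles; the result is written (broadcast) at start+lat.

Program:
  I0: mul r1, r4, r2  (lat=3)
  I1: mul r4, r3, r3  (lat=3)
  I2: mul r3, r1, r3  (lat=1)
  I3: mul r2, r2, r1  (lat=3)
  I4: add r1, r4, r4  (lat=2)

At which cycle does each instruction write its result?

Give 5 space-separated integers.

I0 mul r1: issue@1 deps=(None,None) exec_start@1 write@4
I1 mul r4: issue@2 deps=(None,None) exec_start@2 write@5
I2 mul r3: issue@3 deps=(0,None) exec_start@4 write@5
I3 mul r2: issue@4 deps=(None,0) exec_start@4 write@7
I4 add r1: issue@5 deps=(1,1) exec_start@5 write@7

Answer: 4 5 5 7 7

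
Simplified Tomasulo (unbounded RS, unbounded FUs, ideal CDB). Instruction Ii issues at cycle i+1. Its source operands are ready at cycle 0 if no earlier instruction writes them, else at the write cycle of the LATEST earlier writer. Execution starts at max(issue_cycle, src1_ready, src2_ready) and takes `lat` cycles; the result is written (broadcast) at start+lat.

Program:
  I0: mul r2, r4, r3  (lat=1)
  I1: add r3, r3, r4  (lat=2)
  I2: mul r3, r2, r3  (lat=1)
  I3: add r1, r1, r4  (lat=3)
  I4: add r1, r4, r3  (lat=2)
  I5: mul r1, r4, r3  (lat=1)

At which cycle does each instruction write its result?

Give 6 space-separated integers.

I0 mul r2: issue@1 deps=(None,None) exec_start@1 write@2
I1 add r3: issue@2 deps=(None,None) exec_start@2 write@4
I2 mul r3: issue@3 deps=(0,1) exec_start@4 write@5
I3 add r1: issue@4 deps=(None,None) exec_start@4 write@7
I4 add r1: issue@5 deps=(None,2) exec_start@5 write@7
I5 mul r1: issue@6 deps=(None,2) exec_start@6 write@7

Answer: 2 4 5 7 7 7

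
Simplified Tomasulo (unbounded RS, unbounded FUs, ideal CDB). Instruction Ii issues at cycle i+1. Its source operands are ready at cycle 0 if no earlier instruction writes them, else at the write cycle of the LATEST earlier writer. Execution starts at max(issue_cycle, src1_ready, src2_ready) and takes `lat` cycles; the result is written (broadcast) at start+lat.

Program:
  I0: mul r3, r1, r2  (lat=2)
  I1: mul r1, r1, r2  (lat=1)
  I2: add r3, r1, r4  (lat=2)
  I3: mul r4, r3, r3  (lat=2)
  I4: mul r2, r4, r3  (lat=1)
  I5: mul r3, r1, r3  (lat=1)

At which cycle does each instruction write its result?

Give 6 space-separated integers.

Answer: 3 3 5 7 8 7

Derivation:
I0 mul r3: issue@1 deps=(None,None) exec_start@1 write@3
I1 mul r1: issue@2 deps=(None,None) exec_start@2 write@3
I2 add r3: issue@3 deps=(1,None) exec_start@3 write@5
I3 mul r4: issue@4 deps=(2,2) exec_start@5 write@7
I4 mul r2: issue@5 deps=(3,2) exec_start@7 write@8
I5 mul r3: issue@6 deps=(1,2) exec_start@6 write@7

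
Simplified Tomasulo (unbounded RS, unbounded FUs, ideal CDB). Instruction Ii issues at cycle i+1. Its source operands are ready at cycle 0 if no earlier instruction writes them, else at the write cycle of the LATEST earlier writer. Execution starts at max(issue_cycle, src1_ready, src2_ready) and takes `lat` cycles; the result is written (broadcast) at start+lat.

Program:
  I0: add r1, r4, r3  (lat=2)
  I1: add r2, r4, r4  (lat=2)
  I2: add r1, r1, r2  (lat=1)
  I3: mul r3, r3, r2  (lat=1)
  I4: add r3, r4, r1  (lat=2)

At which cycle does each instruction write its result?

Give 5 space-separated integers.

I0 add r1: issue@1 deps=(None,None) exec_start@1 write@3
I1 add r2: issue@2 deps=(None,None) exec_start@2 write@4
I2 add r1: issue@3 deps=(0,1) exec_start@4 write@5
I3 mul r3: issue@4 deps=(None,1) exec_start@4 write@5
I4 add r3: issue@5 deps=(None,2) exec_start@5 write@7

Answer: 3 4 5 5 7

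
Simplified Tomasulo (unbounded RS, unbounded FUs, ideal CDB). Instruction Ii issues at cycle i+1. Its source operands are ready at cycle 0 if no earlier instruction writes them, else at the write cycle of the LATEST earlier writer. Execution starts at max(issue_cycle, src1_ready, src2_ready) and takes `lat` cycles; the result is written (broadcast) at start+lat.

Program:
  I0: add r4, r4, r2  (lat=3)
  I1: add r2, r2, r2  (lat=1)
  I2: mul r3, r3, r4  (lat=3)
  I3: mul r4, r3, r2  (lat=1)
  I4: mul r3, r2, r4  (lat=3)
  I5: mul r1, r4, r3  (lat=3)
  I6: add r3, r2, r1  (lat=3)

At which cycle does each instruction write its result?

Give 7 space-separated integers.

Answer: 4 3 7 8 11 14 17

Derivation:
I0 add r4: issue@1 deps=(None,None) exec_start@1 write@4
I1 add r2: issue@2 deps=(None,None) exec_start@2 write@3
I2 mul r3: issue@3 deps=(None,0) exec_start@4 write@7
I3 mul r4: issue@4 deps=(2,1) exec_start@7 write@8
I4 mul r3: issue@5 deps=(1,3) exec_start@8 write@11
I5 mul r1: issue@6 deps=(3,4) exec_start@11 write@14
I6 add r3: issue@7 deps=(1,5) exec_start@14 write@17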